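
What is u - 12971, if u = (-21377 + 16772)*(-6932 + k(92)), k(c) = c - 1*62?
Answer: 31770739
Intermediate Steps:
k(c) = -62 + c (k(c) = c - 62 = -62 + c)
u = 31783710 (u = (-21377 + 16772)*(-6932 + (-62 + 92)) = -4605*(-6932 + 30) = -4605*(-6902) = 31783710)
u - 12971 = 31783710 - 12971 = 31770739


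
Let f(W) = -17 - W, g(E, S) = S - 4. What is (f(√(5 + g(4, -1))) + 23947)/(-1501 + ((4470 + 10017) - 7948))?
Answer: 11965/2519 ≈ 4.7499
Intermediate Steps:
g(E, S) = -4 + S
(f(√(5 + g(4, -1))) + 23947)/(-1501 + ((4470 + 10017) - 7948)) = ((-17 - √(5 + (-4 - 1))) + 23947)/(-1501 + ((4470 + 10017) - 7948)) = ((-17 - √(5 - 5)) + 23947)/(-1501 + (14487 - 7948)) = ((-17 - √0) + 23947)/(-1501 + 6539) = ((-17 - 1*0) + 23947)/5038 = ((-17 + 0) + 23947)*(1/5038) = (-17 + 23947)*(1/5038) = 23930*(1/5038) = 11965/2519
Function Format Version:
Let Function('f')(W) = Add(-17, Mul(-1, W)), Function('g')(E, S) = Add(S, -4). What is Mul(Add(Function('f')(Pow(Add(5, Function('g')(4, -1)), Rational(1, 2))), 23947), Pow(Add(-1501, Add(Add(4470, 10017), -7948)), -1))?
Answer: Rational(11965, 2519) ≈ 4.7499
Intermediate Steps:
Function('g')(E, S) = Add(-4, S)
Mul(Add(Function('f')(Pow(Add(5, Function('g')(4, -1)), Rational(1, 2))), 23947), Pow(Add(-1501, Add(Add(4470, 10017), -7948)), -1)) = Mul(Add(Add(-17, Mul(-1, Pow(Add(5, Add(-4, -1)), Rational(1, 2)))), 23947), Pow(Add(-1501, Add(Add(4470, 10017), -7948)), -1)) = Mul(Add(Add(-17, Mul(-1, Pow(Add(5, -5), Rational(1, 2)))), 23947), Pow(Add(-1501, Add(14487, -7948)), -1)) = Mul(Add(Add(-17, Mul(-1, Pow(0, Rational(1, 2)))), 23947), Pow(Add(-1501, 6539), -1)) = Mul(Add(Add(-17, Mul(-1, 0)), 23947), Pow(5038, -1)) = Mul(Add(Add(-17, 0), 23947), Rational(1, 5038)) = Mul(Add(-17, 23947), Rational(1, 5038)) = Mul(23930, Rational(1, 5038)) = Rational(11965, 2519)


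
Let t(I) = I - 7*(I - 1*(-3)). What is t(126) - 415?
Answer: -1192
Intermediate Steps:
t(I) = -21 - 6*I (t(I) = I - 7*(I + 3) = I - 7*(3 + I) = I + (-21 - 7*I) = -21 - 6*I)
t(126) - 415 = (-21 - 6*126) - 415 = (-21 - 756) - 415 = -777 - 415 = -1192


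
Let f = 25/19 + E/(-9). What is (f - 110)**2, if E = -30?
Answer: 36060025/3249 ≈ 11099.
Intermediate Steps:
f = 265/57 (f = 25/19 - 30/(-9) = 25*(1/19) - 30*(-1/9) = 25/19 + 10/3 = 265/57 ≈ 4.6491)
(f - 110)**2 = (265/57 - 110)**2 = (-6005/57)**2 = 36060025/3249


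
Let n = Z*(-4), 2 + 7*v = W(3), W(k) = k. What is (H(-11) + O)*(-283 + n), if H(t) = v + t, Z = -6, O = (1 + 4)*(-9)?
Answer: 14467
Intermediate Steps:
O = -45 (O = 5*(-9) = -45)
v = ⅐ (v = -2/7 + (⅐)*3 = -2/7 + 3/7 = ⅐ ≈ 0.14286)
H(t) = ⅐ + t
n = 24 (n = -6*(-4) = 24)
(H(-11) + O)*(-283 + n) = ((⅐ - 11) - 45)*(-283 + 24) = (-76/7 - 45)*(-259) = -391/7*(-259) = 14467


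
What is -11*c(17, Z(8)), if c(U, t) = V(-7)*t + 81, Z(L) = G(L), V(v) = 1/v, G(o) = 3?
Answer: -6204/7 ≈ -886.29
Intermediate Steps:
Z(L) = 3
c(U, t) = 81 - t/7 (c(U, t) = t/(-7) + 81 = -t/7 + 81 = 81 - t/7)
-11*c(17, Z(8)) = -11*(81 - ⅐*3) = -11*(81 - 3/7) = -11*564/7 = -6204/7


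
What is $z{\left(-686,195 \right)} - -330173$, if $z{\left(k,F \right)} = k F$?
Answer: $196403$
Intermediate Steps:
$z{\left(k,F \right)} = F k$
$z{\left(-686,195 \right)} - -330173 = 195 \left(-686\right) - -330173 = -133770 + 330173 = 196403$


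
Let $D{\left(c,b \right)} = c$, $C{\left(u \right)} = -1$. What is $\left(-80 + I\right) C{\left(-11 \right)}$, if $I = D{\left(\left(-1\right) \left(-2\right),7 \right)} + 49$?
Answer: $29$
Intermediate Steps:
$I = 51$ ($I = \left(-1\right) \left(-2\right) + 49 = 2 + 49 = 51$)
$\left(-80 + I\right) C{\left(-11 \right)} = \left(-80 + 51\right) \left(-1\right) = \left(-29\right) \left(-1\right) = 29$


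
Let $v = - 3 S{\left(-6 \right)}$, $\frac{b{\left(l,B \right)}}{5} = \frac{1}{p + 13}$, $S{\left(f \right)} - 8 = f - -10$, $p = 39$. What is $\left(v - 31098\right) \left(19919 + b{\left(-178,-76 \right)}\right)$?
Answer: $- \frac{16124189631}{26} \approx -6.2016 \cdot 10^{8}$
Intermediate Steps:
$S{\left(f \right)} = 18 + f$ ($S{\left(f \right)} = 8 + \left(f - -10\right) = 8 + \left(f + 10\right) = 8 + \left(10 + f\right) = 18 + f$)
$b{\left(l,B \right)} = \frac{5}{52}$ ($b{\left(l,B \right)} = \frac{5}{39 + 13} = \frac{5}{52}$)
$v = -36$ ($v = - 3 \left(18 - 6\right) = \left(-3\right) 12 = -36$)
$\left(v - 31098\right) \left(19919 + b{\left(-178,-76 \right)}\right) = \left(-36 - 31098\right) \left(19919 + \frac{5}{52}\right) = \left(-31134\right) \frac{1035793}{52} = - \frac{16124189631}{26}$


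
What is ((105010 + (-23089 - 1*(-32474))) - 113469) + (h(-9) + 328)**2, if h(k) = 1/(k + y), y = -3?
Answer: 15617569/144 ≈ 1.0846e+5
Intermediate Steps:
h(k) = 1/(-3 + k) (h(k) = 1/(k - 3) = 1/(-3 + k))
((105010 + (-23089 - 1*(-32474))) - 113469) + (h(-9) + 328)**2 = ((105010 + (-23089 - 1*(-32474))) - 113469) + (1/(-3 - 9) + 328)**2 = ((105010 + (-23089 + 32474)) - 113469) + (1/(-12) + 328)**2 = ((105010 + 9385) - 113469) + (-1/12 + 328)**2 = (114395 - 113469) + (3935/12)**2 = 926 + 15484225/144 = 15617569/144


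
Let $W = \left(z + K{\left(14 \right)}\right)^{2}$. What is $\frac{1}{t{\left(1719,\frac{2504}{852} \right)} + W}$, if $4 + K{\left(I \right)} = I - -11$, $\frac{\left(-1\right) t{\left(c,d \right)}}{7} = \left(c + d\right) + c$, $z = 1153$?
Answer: $\frac{213}{288442348} \approx 7.3845 \cdot 10^{-7}$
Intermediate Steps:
$t{\left(c,d \right)} = - 14 c - 7 d$ ($t{\left(c,d \right)} = - 7 \left(\left(c + d\right) + c\right) = - 7 \left(d + 2 c\right) = - 14 c - 7 d$)
$K{\left(I \right)} = 7 + I$ ($K{\left(I \right)} = -4 + \left(I - -11\right) = -4 + \left(I + 11\right) = -4 + \left(11 + I\right) = 7 + I$)
$W = 1378276$ ($W = \left(1153 + \left(7 + 14\right)\right)^{2} = \left(1153 + 21\right)^{2} = 1174^{2} = 1378276$)
$\frac{1}{t{\left(1719,\frac{2504}{852} \right)} + W} = \frac{1}{\left(\left(-14\right) 1719 - 7 \cdot \frac{2504}{852}\right) + 1378276} = \frac{1}{\left(-24066 - 7 \cdot 2504 \cdot \frac{1}{852}\right) + 1378276} = \frac{1}{\left(-24066 - \frac{4382}{213}\right) + 1378276} = \frac{1}{- \frac{5130440}{213} + 1378276} = \frac{1}{\frac{288442348}{213}} = \frac{213}{288442348}$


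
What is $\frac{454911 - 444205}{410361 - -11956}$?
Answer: $\frac{10706}{422317} \approx 0.025351$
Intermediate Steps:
$\frac{454911 - 444205}{410361 - -11956} = \frac{10706}{410361 + \left(-187153 + 199109\right)} = \frac{10706}{410361 + 11956} = \frac{10706}{422317}$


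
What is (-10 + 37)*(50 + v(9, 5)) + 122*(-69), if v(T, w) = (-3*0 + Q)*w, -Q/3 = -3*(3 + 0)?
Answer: -3423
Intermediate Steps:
Q = 27 (Q = -(-9)*(3 + 0) = -(-9)*3 = -3*(-9) = 27)
v(T, w) = 27*w (v(T, w) = (-3*0 + 27)*w = (0 + 27)*w = 27*w)
(-10 + 37)*(50 + v(9, 5)) + 122*(-69) = (-10 + 37)*(50 + 27*5) + 122*(-69) = 27*(50 + 135) - 8418 = 27*185 - 8418 = 4995 - 8418 = -3423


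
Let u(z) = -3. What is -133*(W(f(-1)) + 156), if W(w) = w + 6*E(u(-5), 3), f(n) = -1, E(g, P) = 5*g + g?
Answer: -6251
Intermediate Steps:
E(g, P) = 6*g
W(w) = -108 + w (W(w) = w + 6*(6*(-3)) = w + 6*(-18) = w - 108 = -108 + w)
-133*(W(f(-1)) + 156) = -133*((-108 - 1) + 156) = -133*(-109 + 156) = -133*47 = -6251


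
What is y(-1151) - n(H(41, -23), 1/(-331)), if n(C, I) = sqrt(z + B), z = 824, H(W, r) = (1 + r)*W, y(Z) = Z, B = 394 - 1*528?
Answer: -1151 - sqrt(690) ≈ -1177.3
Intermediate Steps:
B = -134 (B = 394 - 528 = -134)
H(W, r) = W*(1 + r)
n(C, I) = sqrt(690) (n(C, I) = sqrt(824 - 134) = sqrt(690))
y(-1151) - n(H(41, -23), 1/(-331)) = -1151 - sqrt(690)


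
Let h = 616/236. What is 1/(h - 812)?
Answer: -59/47754 ≈ -0.0012355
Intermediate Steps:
h = 154/59 (h = 616*(1/236) = 154/59 ≈ 2.6102)
1/(h - 812) = 1/(154/59 - 812) = 1/(-47754/59) = -59/47754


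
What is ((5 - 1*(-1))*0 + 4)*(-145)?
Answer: -580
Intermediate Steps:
((5 - 1*(-1))*0 + 4)*(-145) = ((5 + 1)*0 + 4)*(-145) = (6*0 + 4)*(-145) = (0 + 4)*(-145) = 4*(-145) = -580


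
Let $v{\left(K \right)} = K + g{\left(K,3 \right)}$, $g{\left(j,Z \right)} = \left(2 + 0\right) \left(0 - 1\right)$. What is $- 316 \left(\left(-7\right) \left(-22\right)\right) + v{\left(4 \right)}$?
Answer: $-48662$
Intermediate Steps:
$g{\left(j,Z \right)} = -2$ ($g{\left(j,Z \right)} = 2 \left(-1\right) = -2$)
$v{\left(K \right)} = -2 + K$ ($v{\left(K \right)} = K - 2 = -2 + K$)
$- 316 \left(\left(-7\right) \left(-22\right)\right) + v{\left(4 \right)} = - 316 \left(\left(-7\right) \left(-22\right)\right) + \left(-2 + 4\right) = \left(-316\right) 154 + 2 = -48664 + 2 = -48662$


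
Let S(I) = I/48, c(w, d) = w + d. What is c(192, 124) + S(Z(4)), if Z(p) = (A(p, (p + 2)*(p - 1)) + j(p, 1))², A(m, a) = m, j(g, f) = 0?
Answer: 949/3 ≈ 316.33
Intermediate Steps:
c(w, d) = d + w
Z(p) = p² (Z(p) = (p + 0)² = p²)
S(I) = I/48 (S(I) = I*(1/48) = I/48)
c(192, 124) + S(Z(4)) = (124 + 192) + (1/48)*4² = 316 + (1/48)*16 = 316 + ⅓ = 949/3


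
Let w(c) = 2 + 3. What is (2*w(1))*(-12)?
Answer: -120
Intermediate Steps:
w(c) = 5
(2*w(1))*(-12) = (2*5)*(-12) = 10*(-12) = -120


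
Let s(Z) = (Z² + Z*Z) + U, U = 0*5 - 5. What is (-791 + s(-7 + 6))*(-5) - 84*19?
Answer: 2374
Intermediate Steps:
U = -5 (U = 0 - 5 = -5)
s(Z) = -5 + 2*Z² (s(Z) = (Z² + Z*Z) - 5 = (Z² + Z²) - 5 = 2*Z² - 5 = -5 + 2*Z²)
(-791 + s(-7 + 6))*(-5) - 84*19 = (-791 + (-5 + 2*(-7 + 6)²))*(-5) - 84*19 = (-791 + (-5 + 2*(-1)²))*(-5) - 1596 = (-791 + (-5 + 2*1))*(-5) - 1596 = (-791 + (-5 + 2))*(-5) - 1596 = (-791 - 3)*(-5) - 1596 = -794*(-5) - 1596 = 3970 - 1596 = 2374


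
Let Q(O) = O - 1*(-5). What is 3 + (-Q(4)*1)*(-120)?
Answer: 1083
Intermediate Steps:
Q(O) = 5 + O (Q(O) = O + 5 = 5 + O)
3 + (-Q(4)*1)*(-120) = 3 + (-(5 + 4)*1)*(-120) = 3 + (-1*9*1)*(-120) = 3 - 9*1*(-120) = 3 - 9*(-120) = 3 + 1080 = 1083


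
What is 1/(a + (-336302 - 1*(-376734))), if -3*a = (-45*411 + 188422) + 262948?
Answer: -3/311579 ≈ -9.6284e-6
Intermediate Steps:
a = -432875/3 (a = -((-45*411 + 188422) + 262948)/3 = -((-18495 + 188422) + 262948)/3 = -(169927 + 262948)/3 = -⅓*432875 = -432875/3 ≈ -1.4429e+5)
1/(a + (-336302 - 1*(-376734))) = 1/(-432875/3 + (-336302 - 1*(-376734))) = 1/(-432875/3 + (-336302 + 376734)) = 1/(-432875/3 + 40432) = 1/(-311579/3) = -3/311579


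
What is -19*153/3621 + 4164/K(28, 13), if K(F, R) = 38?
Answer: 146739/1349 ≈ 108.78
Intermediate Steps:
-19*153/3621 + 4164/K(28, 13) = -19*153/3621 + 4164/38 = -2907*1/3621 + 4164*(1/38) = -57/71 + 2082/19 = 146739/1349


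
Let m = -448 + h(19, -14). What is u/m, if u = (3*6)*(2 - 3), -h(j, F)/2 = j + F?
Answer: 9/229 ≈ 0.039301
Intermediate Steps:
h(j, F) = -2*F - 2*j (h(j, F) = -2*(j + F) = -2*(F + j) = -2*F - 2*j)
m = -458 (m = -448 + (-2*(-14) - 2*19) = -448 + (28 - 38) = -448 - 10 = -458)
u = -18 (u = 18*(-1) = -18)
u/m = -18/(-458) = -18*(-1/458) = 9/229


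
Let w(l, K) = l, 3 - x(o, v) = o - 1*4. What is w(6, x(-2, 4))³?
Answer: 216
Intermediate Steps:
x(o, v) = 7 - o (x(o, v) = 3 - (o - 1*4) = 3 - (o - 4) = 3 - (-4 + o) = 3 + (4 - o) = 7 - o)
w(6, x(-2, 4))³ = 6³ = 216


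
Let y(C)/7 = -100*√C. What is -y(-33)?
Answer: 700*I*√33 ≈ 4021.2*I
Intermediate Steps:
y(C) = -700*√C (y(C) = 7*(-100*√C) = -700*√C)
-y(-33) = -(-700)*√(-33) = -(-700)*I*√33 = 700*I*√33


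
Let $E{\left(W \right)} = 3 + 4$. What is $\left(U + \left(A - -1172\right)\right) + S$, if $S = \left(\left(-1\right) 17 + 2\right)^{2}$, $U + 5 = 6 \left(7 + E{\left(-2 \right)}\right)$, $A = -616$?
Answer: $860$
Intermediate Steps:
$E{\left(W \right)} = 7$
$U = 79$ ($U = -5 + 6 \left(7 + 7\right) = -5 + 6 \cdot 14 = -5 + 84 = 79$)
$S = 225$ ($S = \left(-17 + 2\right)^{2} = \left(-15\right)^{2} = 225$)
$\left(U + \left(A - -1172\right)\right) + S = \left(79 - -556\right) + 225 = \left(79 + \left(-616 + 1172\right)\right) + 225 = \left(79 + 556\right) + 225 = 635 + 225 = 860$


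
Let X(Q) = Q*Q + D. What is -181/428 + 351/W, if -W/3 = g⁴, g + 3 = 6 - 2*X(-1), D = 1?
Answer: -50257/428 ≈ -117.42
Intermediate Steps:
X(Q) = 1 + Q² (X(Q) = Q*Q + 1 = Q² + 1 = 1 + Q²)
g = -1 (g = -3 + (6 - 2*(1 + (-1)²)) = -3 + (6 - 2*(1 + 1)) = -3 + (6 - 2*2) = -3 + (6 - 4) = -3 + 2 = -1)
W = -3 (W = -3*(-1)⁴ = -3*1 = -3)
-181/428 + 351/W = -181/428 + 351/(-3) = -181*1/428 + 351*(-⅓) = -181/428 - 117 = -50257/428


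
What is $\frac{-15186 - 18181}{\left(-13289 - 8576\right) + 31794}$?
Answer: $- \frac{33367}{9929} \approx -3.3606$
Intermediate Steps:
$\frac{-15186 - 18181}{\left(-13289 - 8576\right) + 31794} = - \frac{33367}{-21865 + 31794} = - \frac{33367}{9929}$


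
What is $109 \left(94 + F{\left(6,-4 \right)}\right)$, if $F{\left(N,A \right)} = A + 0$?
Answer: $9810$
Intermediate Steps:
$F{\left(N,A \right)} = A$
$109 \left(94 + F{\left(6,-4 \right)}\right) = 109 \left(94 - 4\right) = 109 \cdot 90 = 9810$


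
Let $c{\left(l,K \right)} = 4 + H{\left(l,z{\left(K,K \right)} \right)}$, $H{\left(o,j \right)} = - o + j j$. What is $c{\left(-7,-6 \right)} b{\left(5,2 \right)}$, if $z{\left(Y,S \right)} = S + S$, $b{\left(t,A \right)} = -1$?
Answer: $-155$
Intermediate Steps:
$z{\left(Y,S \right)} = 2 S$
$H{\left(o,j \right)} = j^{2} - o$ ($H{\left(o,j \right)} = - o + j^{2} = j^{2} - o$)
$c{\left(l,K \right)} = 4 - l + 4 K^{2}$ ($c{\left(l,K \right)} = 4 - \left(l - 4 K^{2}\right) = 4 + \left(4 K^{2} - l\right) = 4 + \left(- l + 4 K^{2}\right) = 4 - l + 4 K^{2}$)
$c{\left(-7,-6 \right)} b{\left(5,2 \right)} = \left(4 - -7 + 4 \left(-6\right)^{2}\right) \left(-1\right) = \left(4 + 7 + 4 \cdot 36\right) \left(-1\right) = \left(4 + 7 + 144\right) \left(-1\right) = 155 \left(-1\right) = -155$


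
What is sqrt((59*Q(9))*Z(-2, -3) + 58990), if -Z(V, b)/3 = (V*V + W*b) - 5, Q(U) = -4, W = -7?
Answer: 5*sqrt(2926) ≈ 270.46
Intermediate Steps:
Z(V, b) = 15 - 3*V**2 + 21*b (Z(V, b) = -3*((V*V - 7*b) - 5) = -3*((V**2 - 7*b) - 5) = -3*(-5 + V**2 - 7*b) = 15 - 3*V**2 + 21*b)
sqrt((59*Q(9))*Z(-2, -3) + 58990) = sqrt((59*(-4))*(15 - 3*(-2)**2 + 21*(-3)) + 58990) = sqrt(-236*(15 - 3*4 - 63) + 58990) = sqrt(-236*(15 - 12 - 63) + 58990) = sqrt(-236*(-60) + 58990) = sqrt(14160 + 58990) = sqrt(73150) = 5*sqrt(2926)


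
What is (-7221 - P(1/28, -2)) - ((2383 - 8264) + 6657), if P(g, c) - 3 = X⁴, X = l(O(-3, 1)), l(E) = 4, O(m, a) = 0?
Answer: -8256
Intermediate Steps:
X = 4
P(g, c) = 259 (P(g, c) = 3 + 4⁴ = 3 + 256 = 259)
(-7221 - P(1/28, -2)) - ((2383 - 8264) + 6657) = (-7221 - 1*259) - ((2383 - 8264) + 6657) = (-7221 - 259) - (-5881 + 6657) = -7480 - 1*776 = -7480 - 776 = -8256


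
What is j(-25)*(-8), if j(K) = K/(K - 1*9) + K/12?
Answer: 550/51 ≈ 10.784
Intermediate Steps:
j(K) = K/12 + K/(-9 + K) (j(K) = K/(K - 9) + K*(1/12) = K/(-9 + K) + K/12 = K/12 + K/(-9 + K))
j(-25)*(-8) = ((1/12)*(-25)*(3 - 25)/(-9 - 25))*(-8) = ((1/12)*(-25)*(-22)/(-34))*(-8) = ((1/12)*(-25)*(-1/34)*(-22))*(-8) = -275/204*(-8) = 550/51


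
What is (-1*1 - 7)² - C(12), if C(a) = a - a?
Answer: 64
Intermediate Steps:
C(a) = 0
(-1*1 - 7)² - C(12) = (-1*1 - 7)² - 1*0 = (-1 - 7)² + 0 = (-8)² + 0 = 64 + 0 = 64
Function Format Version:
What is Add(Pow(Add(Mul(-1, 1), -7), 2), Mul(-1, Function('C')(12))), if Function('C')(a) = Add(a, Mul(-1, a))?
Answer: 64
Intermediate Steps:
Function('C')(a) = 0
Add(Pow(Add(Mul(-1, 1), -7), 2), Mul(-1, Function('C')(12))) = Add(Pow(Add(Mul(-1, 1), -7), 2), Mul(-1, 0)) = Add(Pow(Add(-1, -7), 2), 0) = Add(Pow(-8, 2), 0) = Add(64, 0) = 64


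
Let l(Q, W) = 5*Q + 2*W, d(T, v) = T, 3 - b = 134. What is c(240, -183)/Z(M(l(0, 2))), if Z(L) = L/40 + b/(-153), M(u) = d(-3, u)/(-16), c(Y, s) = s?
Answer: -17919360/84299 ≈ -212.57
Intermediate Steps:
b = -131 (b = 3 - 1*134 = 3 - 134 = -131)
l(Q, W) = 2*W + 5*Q
M(u) = 3/16 (M(u) = -3/(-16) = -3*(-1/16) = 3/16)
Z(L) = 131/153 + L/40 (Z(L) = L/40 - 131/(-153) = L*(1/40) - 131*(-1/153) = L/40 + 131/153 = 131/153 + L/40)
c(240, -183)/Z(M(l(0, 2))) = -183/(131/153 + (1/40)*(3/16)) = -183/(131/153 + 3/640) = -183/84299/97920 = -183*97920/84299 = -17919360/84299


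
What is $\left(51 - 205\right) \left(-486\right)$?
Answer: $74844$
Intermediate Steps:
$\left(51 - 205\right) \left(-486\right) = \left(-154\right) \left(-486\right) = 74844$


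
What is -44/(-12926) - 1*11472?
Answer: -74143514/6463 ≈ -11472.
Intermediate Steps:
-44/(-12926) - 1*11472 = -44*(-1/12926) - 11472 = 22/6463 - 11472 = -74143514/6463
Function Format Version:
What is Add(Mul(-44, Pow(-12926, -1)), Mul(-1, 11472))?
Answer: Rational(-74143514, 6463) ≈ -11472.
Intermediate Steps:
Add(Mul(-44, Pow(-12926, -1)), Mul(-1, 11472)) = Add(Mul(-44, Rational(-1, 12926)), -11472) = Add(Rational(22, 6463), -11472) = Rational(-74143514, 6463)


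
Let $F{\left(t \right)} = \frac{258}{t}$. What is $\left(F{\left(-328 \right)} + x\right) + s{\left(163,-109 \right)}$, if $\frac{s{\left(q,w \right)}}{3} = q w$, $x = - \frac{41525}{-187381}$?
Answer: $- \frac{1637982889733}{30730484} \approx -53302.0$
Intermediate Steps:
$x = \frac{41525}{187381}$ ($x = \left(-41525\right) \left(- \frac{1}{187381}\right) = \frac{41525}{187381} \approx 0.22161$)
$s{\left(q,w \right)} = 3 q w$
$\left(F{\left(-328 \right)} + x\right) + s{\left(163,-109 \right)} = \left(\frac{258}{-328} + \frac{41525}{187381}\right) + 3 \cdot 163 \left(-109\right) = \left(258 \left(- \frac{1}{328}\right) + \frac{41525}{187381}\right) - 53301 = \left(- \frac{129}{164} + \frac{41525}{187381}\right) - 53301 = - \frac{17362049}{30730484} - 53301 = - \frac{1637982889733}{30730484}$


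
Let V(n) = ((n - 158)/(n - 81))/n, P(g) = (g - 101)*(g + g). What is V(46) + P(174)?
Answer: 2921468/115 ≈ 25404.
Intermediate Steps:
P(g) = 2*g*(-101 + g) (P(g) = (-101 + g)*(2*g) = 2*g*(-101 + g))
V(n) = (-158 + n)/(n*(-81 + n)) (V(n) = ((-158 + n)/(-81 + n))/n = (-158 + n)/(n*(-81 + n)))
V(46) + P(174) = (-158 + 46)/(46*(-81 + 46)) + 2*174*(-101 + 174) = (1/46)*(-112)/(-35) + 2*174*73 = (1/46)*(-1/35)*(-112) + 25404 = 8/115 + 25404 = 2921468/115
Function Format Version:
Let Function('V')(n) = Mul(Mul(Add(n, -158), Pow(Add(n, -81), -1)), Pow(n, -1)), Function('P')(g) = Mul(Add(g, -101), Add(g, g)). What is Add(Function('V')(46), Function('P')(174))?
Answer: Rational(2921468, 115) ≈ 25404.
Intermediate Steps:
Function('P')(g) = Mul(2, g, Add(-101, g)) (Function('P')(g) = Mul(Add(-101, g), Mul(2, g)) = Mul(2, g, Add(-101, g)))
Function('V')(n) = Mul(Pow(n, -1), Pow(Add(-81, n), -1), Add(-158, n)) (Function('V')(n) = Mul(Mul(Add(-158, n), Pow(Add(-81, n), -1)), Pow(n, -1)) = Mul(Mul(Pow(Add(-81, n), -1), Add(-158, n)), Pow(n, -1)) = Mul(Pow(n, -1), Pow(Add(-81, n), -1), Add(-158, n)))
Add(Function('V')(46), Function('P')(174)) = Add(Mul(Pow(46, -1), Pow(Add(-81, 46), -1), Add(-158, 46)), Mul(2, 174, Add(-101, 174))) = Add(Mul(Rational(1, 46), Pow(-35, -1), -112), Mul(2, 174, 73)) = Add(Mul(Rational(1, 46), Rational(-1, 35), -112), 25404) = Add(Rational(8, 115), 25404) = Rational(2921468, 115)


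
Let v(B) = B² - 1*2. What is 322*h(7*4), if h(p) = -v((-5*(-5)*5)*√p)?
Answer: -140874356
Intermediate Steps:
v(B) = -2 + B² (v(B) = B² - 2 = -2 + B²)
h(p) = 2 - 15625*p (h(p) = -(-2 + ((-5*(-5)*5)*√p)²) = -(-2 + ((25*5)*√p)²) = -(-2 + (125*√p)²) = -(-2 + 15625*p) = 2 - 15625*p)
322*h(7*4) = 322*(2 - 109375*4) = 322*(2 - 15625*28) = 322*(2 - 437500) = 322*(-437498) = -140874356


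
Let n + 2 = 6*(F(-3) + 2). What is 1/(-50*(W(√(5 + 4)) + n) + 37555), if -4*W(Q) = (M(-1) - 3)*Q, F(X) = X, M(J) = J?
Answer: 1/37805 ≈ 2.6452e-5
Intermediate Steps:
n = -8 (n = -2 + 6*(-3 + 2) = -2 + 6*(-1) = -2 - 6 = -8)
W(Q) = Q (W(Q) = -(-1 - 3)*Q/4 = -(-1)*Q = Q)
1/(-50*(W(√(5 + 4)) + n) + 37555) = 1/(-50*(√(5 + 4) - 8) + 37555) = 1/(-50*(√9 - 8) + 37555) = 1/(-50*(3 - 8) + 37555) = 1/(-50*(-5) + 37555) = 1/(250 + 37555) = 1/37805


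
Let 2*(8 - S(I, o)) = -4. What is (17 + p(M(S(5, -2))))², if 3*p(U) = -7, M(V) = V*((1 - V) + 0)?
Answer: 1936/9 ≈ 215.11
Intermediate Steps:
S(I, o) = 10 (S(I, o) = 8 - ½*(-4) = 8 + 2 = 10)
M(V) = V*(1 - V)
p(U) = -7/3 (p(U) = (⅓)*(-7) = -7/3)
(17 + p(M(S(5, -2))))² = (17 - 7/3)² = (44/3)² = 1936/9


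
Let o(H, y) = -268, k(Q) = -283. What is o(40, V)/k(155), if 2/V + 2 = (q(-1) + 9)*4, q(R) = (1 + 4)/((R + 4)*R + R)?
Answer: 268/283 ≈ 0.94700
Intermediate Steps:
q(R) = 5/(R + R*(4 + R)) (q(R) = 5/((4 + R)*R + R) = 5/(R*(4 + R) + R) = 5/(R + R*(4 + R)))
V = 2/29 (V = 2/(-2 + (5/(-1*(5 - 1)) + 9)*4) = 2/(-2 + (5*(-1)/4 + 9)*4) = 2/(-2 + (5*(-1)*(¼) + 9)*4) = 2/(-2 + (-5/4 + 9)*4) = 2/(-2 + (31/4)*4) = 2/(-2 + 31) = 2/29 ≈ 0.068966)
o(40, V)/k(155) = -268/(-283) = -268*(-1/283) = 268/283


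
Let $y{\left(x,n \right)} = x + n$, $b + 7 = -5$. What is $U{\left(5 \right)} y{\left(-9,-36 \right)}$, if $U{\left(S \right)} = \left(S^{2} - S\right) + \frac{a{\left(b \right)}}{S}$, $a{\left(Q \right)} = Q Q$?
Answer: $-2196$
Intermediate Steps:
$b = -12$ ($b = -7 - 5 = -12$)
$a{\left(Q \right)} = Q^{2}$
$y{\left(x,n \right)} = n + x$
$U{\left(S \right)} = S^{2} - S + \frac{144}{S}$ ($U{\left(S \right)} = \left(S^{2} - S\right) + \frac{\left(-12\right)^{2}}{S} = \left(S^{2} - S\right) + \frac{144}{S} = S^{2} - S + \frac{144}{S}$)
$U{\left(5 \right)} y{\left(-9,-36 \right)} = \left(5^{2} - 5 + \frac{144}{5}\right) \left(-36 - 9\right) = \left(25 - 5 + 144 \cdot \frac{1}{5}\right) \left(-45\right) = \left(25 - 5 + \frac{144}{5}\right) \left(-45\right) = \frac{244}{5} \left(-45\right) = -2196$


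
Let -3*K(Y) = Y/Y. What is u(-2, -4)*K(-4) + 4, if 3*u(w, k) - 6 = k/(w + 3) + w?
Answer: 4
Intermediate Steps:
u(w, k) = 2 + w/3 + k/(3*(3 + w)) (u(w, k) = 2 + (k/(w + 3) + w)/3 = 2 + (k/(3 + w) + w)/3 = 2 + (w + k/(3 + w))/3 = 2 + (w/3 + k/(3*(3 + w))) = 2 + w/3 + k/(3*(3 + w)))
K(Y) = -⅓ (K(Y) = -Y/(3*Y) = -⅓*1 = -⅓)
u(-2, -4)*K(-4) + 4 = ((18 - 4 + (-2)² + 9*(-2))/(3*(3 - 2)))*(-⅓) + 4 = ((⅓)*(18 - 4 + 4 - 18)/1)*(-⅓) + 4 = ((⅓)*1*0)*(-⅓) + 4 = 0*(-⅓) + 4 = 0 + 4 = 4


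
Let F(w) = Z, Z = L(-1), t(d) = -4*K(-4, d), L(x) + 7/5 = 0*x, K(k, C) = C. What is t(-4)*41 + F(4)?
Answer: 3273/5 ≈ 654.60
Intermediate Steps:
L(x) = -7/5 (L(x) = -7/5 + 0*x = -7/5 + 0 = -7/5)
t(d) = -4*d
Z = -7/5 ≈ -1.4000
F(w) = -7/5
t(-4)*41 + F(4) = -4*(-4)*41 - 7/5 = 16*41 - 7/5 = 656 - 7/5 = 3273/5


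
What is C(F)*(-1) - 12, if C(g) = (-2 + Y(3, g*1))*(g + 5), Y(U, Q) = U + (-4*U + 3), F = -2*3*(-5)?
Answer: 268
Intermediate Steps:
F = 30 (F = -6*(-5) = 30)
Y(U, Q) = 3 - 3*U (Y(U, Q) = U + (3 - 4*U) = 3 - 3*U)
C(g) = -40 - 8*g (C(g) = (-2 + (3 - 3*3))*(g + 5) = (-2 + (3 - 9))*(5 + g) = (-2 - 6)*(5 + g) = -8*(5 + g) = -40 - 8*g)
C(F)*(-1) - 12 = (-40 - 8*30)*(-1) - 12 = (-40 - 240)*(-1) - 12 = -280*(-1) - 12 = 280 - 12 = 268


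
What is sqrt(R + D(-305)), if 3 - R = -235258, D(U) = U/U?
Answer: sqrt(235262) ≈ 485.04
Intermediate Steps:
D(U) = 1
R = 235261 (R = 3 - 1*(-235258) = 3 + 235258 = 235261)
sqrt(R + D(-305)) = sqrt(235261 + 1) = sqrt(235262)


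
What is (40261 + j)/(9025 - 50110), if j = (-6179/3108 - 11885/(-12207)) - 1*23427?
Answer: -1917815707/4680896220 ≈ -0.40971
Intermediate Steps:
j = -2669200545/113932 (j = (-6179*1/3108 - 11885*(-1/12207)) - 23427 = (-167/84 + 11885/12207) - 23427 = -115581/113932 - 23427 = -2669200545/113932 ≈ -23428.)
(40261 + j)/(9025 - 50110) = (40261 - 2669200545/113932)/(9025 - 50110) = (1917815707/113932)/(-41085) = (1917815707/113932)*(-1/41085) = -1917815707/4680896220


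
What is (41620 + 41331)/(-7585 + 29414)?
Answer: 82951/21829 ≈ 3.8000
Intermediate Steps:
(41620 + 41331)/(-7585 + 29414) = 82951/21829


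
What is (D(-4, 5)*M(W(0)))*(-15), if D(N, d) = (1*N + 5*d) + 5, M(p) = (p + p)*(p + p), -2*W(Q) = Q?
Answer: 0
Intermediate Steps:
W(Q) = -Q/2
M(p) = 4*p² (M(p) = (2*p)*(2*p) = 4*p²)
D(N, d) = 5 + N + 5*d (D(N, d) = (N + 5*d) + 5 = 5 + N + 5*d)
(D(-4, 5)*M(W(0)))*(-15) = ((5 - 4 + 5*5)*(4*(-½*0)²))*(-15) = ((5 - 4 + 25)*(4*0²))*(-15) = (26*(4*0))*(-15) = (26*0)*(-15) = 0*(-15) = 0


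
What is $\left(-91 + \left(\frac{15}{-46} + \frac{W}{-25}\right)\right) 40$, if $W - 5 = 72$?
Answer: $- \frac{434268}{115} \approx -3776.2$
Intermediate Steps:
$W = 77$ ($W = 5 + 72 = 77$)
$\left(-91 + \left(\frac{15}{-46} + \frac{W}{-25}\right)\right) 40 = \left(-91 + \left(\frac{15}{-46} + \frac{77}{-25}\right)\right) 40 = \left(-91 + \left(15 \left(- \frac{1}{46}\right) + 77 \left(- \frac{1}{25}\right)\right)\right) 40 = \left(-91 - \frac{3917}{1150}\right) 40 = \left(- \frac{108567}{1150}\right) 40 = - \frac{434268}{115}$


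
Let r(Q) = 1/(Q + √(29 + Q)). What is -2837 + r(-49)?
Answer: -6868426/2421 - 2*I*√5/2421 ≈ -2837.0 - 0.0018472*I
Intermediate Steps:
-2837 + r(-49) = -2837 + 1/(-49 + √(29 - 49)) = -2837 + 1/(-49 + √(-20)) = -2837 + 1/(-49 + 2*I*√5)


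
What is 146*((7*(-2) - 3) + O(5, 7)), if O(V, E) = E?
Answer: -1460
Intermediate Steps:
146*((7*(-2) - 3) + O(5, 7)) = 146*((7*(-2) - 3) + 7) = 146*((-14 - 3) + 7) = 146*(-17 + 7) = 146*(-10) = -1460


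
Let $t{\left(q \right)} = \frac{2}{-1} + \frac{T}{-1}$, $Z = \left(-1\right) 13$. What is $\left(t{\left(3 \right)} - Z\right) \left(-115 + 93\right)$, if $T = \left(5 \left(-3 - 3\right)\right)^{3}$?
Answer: $-594242$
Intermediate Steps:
$Z = -13$
$T = -27000$ ($T = \left(5 \left(-6\right)\right)^{3} = \left(-30\right)^{3} = -27000$)
$t{\left(q \right)} = 26998$ ($t{\left(q \right)} = \frac{2}{-1} - \frac{27000}{-1} = 2 \left(-1\right) - -27000 = -2 + 27000 = 26998$)
$\left(t{\left(3 \right)} - Z\right) \left(-115 + 93\right) = \left(26998 - -13\right) \left(-115 + 93\right) = \left(26998 + 13\right) \left(-22\right) = 27011 \left(-22\right) = -594242$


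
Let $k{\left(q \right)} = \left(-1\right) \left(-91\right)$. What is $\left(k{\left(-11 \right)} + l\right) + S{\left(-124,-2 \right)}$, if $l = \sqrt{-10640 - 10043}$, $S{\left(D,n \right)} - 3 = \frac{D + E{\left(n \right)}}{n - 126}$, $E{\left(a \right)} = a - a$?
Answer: $\frac{3039}{32} + i \sqrt{20683} \approx 94.969 + 143.82 i$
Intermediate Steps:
$E{\left(a \right)} = 0$
$S{\left(D,n \right)} = 3 + \frac{D}{-126 + n}$ ($S{\left(D,n \right)} = 3 + \frac{D + 0}{n - 126} = 3 + \frac{D}{-126 + n}$)
$l = i \sqrt{20683}$ ($l = \sqrt{-20683} = i \sqrt{20683} \approx 143.82 i$)
$k{\left(q \right)} = 91$
$\left(k{\left(-11 \right)} + l\right) + S{\left(-124,-2 \right)} = \left(91 + i \sqrt{20683}\right) + \frac{-378 - 124 + 3 \left(-2\right)}{-126 - 2} = \left(91 + i \sqrt{20683}\right) + \frac{-378 - 124 - 6}{-128} = \left(91 + i \sqrt{20683}\right) - - \frac{127}{32} = \left(91 + i \sqrt{20683}\right) + \frac{127}{32} = \frac{3039}{32} + i \sqrt{20683}$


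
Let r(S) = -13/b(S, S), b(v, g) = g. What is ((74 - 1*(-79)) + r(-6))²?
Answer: 866761/36 ≈ 24077.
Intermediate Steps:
r(S) = -13/S
((74 - 1*(-79)) + r(-6))² = ((74 - 1*(-79)) - 13/(-6))² = ((74 + 79) - 13*(-⅙))² = (153 + 13/6)² = (931/6)² = 866761/36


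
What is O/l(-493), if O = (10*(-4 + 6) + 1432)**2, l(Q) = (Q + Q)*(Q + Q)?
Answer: 527076/243049 ≈ 2.1686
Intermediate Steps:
l(Q) = 4*Q**2 (l(Q) = (2*Q)*(2*Q) = 4*Q**2)
O = 2108304 (O = (10*2 + 1432)**2 = (20 + 1432)**2 = 1452**2 = 2108304)
O/l(-493) = 2108304/((4*(-493)**2)) = 2108304/((4*243049)) = 2108304/972196 = 2108304*(1/972196) = 527076/243049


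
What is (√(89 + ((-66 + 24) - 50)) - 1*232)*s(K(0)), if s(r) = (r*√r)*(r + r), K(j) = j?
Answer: 0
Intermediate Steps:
s(r) = 2*r^(5/2) (s(r) = r^(3/2)*(2*r) = 2*r^(5/2))
(√(89 + ((-66 + 24) - 50)) - 1*232)*s(K(0)) = (√(89 + ((-66 + 24) - 50)) - 1*232)*(2*0^(5/2)) = (√(89 + (-42 - 50)) - 232)*(2*0) = (√(89 - 92) - 232)*0 = (√(-3) - 232)*0 = (I*√3 - 232)*0 = (-232 + I*√3)*0 = 0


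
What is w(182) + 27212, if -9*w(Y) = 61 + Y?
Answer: 27185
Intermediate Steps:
w(Y) = -61/9 - Y/9 (w(Y) = -(61 + Y)/9 = -61/9 - Y/9)
w(182) + 27212 = (-61/9 - ⅑*182) + 27212 = (-61/9 - 182/9) + 27212 = -27 + 27212 = 27185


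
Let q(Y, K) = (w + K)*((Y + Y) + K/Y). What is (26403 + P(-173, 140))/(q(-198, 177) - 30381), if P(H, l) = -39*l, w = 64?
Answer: -106326/639857 ≈ -0.16617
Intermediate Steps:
q(Y, K) = (64 + K)*(2*Y + K/Y) (q(Y, K) = (64 + K)*((Y + Y) + K/Y) = (64 + K)*(2*Y + K/Y))
(26403 + P(-173, 140))/(q(-198, 177) - 30381) = (26403 - 39*140)/((177² + 64*177 + 2*(-198)²*(64 + 177))/(-198) - 30381) = (26403 - 5460)/(-(31329 + 11328 + 2*39204*241)/198 - 30381) = 20943/(-(31329 + 11328 + 18896328)/198 - 30381) = 20943/(-1/198*18938985 - 30381) = 20943/(-6312995/66 - 30381) = 20943/(-8318141/66) = 20943*(-66/8318141) = -106326/639857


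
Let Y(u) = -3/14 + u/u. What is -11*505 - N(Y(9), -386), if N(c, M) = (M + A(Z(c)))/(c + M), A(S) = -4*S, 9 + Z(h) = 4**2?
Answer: -29963911/5393 ≈ -5556.1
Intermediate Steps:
Z(h) = 7 (Z(h) = -9 + 4**2 = -9 + 16 = 7)
Y(u) = 11/14 (Y(u) = -3*1/14 + 1 = -3/14 + 1 = 11/14)
N(c, M) = (-28 + M)/(M + c) (N(c, M) = (M - 4*7)/(c + M) = (M - 28)/(M + c) = (-28 + M)/(M + c))
-11*505 - N(Y(9), -386) = -11*505 - (-28 - 386)/(-386 + 11/14) = -5555 - (-414)/(-5393/14) = -5555 - (-14)*(-414)/5393 = -5555 - 1*5796/5393 = -5555 - 5796/5393 = -29963911/5393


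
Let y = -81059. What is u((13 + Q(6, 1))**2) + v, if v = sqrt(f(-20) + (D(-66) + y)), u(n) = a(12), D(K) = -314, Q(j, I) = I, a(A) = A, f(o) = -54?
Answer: 12 + I*sqrt(81427) ≈ 12.0 + 285.35*I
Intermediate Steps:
u(n) = 12
v = I*sqrt(81427) (v = sqrt(-54 + (-314 - 81059)) = sqrt(-54 - 81373) = sqrt(-81427) = I*sqrt(81427) ≈ 285.35*I)
u((13 + Q(6, 1))**2) + v = 12 + I*sqrt(81427)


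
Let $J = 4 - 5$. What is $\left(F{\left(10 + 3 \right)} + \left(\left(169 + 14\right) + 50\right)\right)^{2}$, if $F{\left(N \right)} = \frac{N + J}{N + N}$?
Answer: $\frac{9211225}{169} \approx 54504.0$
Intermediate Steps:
$J = -1$ ($J = 4 - 5 = -1$)
$F{\left(N \right)} = \frac{-1 + N}{2 N}$ ($F{\left(N \right)} = \frac{N - 1}{N + N} = \frac{-1 + N}{2 N}$)
$\left(F{\left(10 + 3 \right)} + \left(\left(169 + 14\right) + 50\right)\right)^{2} = \left(\frac{-1 + \left(10 + 3\right)}{2 \left(10 + 3\right)} + \left(\left(169 + 14\right) + 50\right)\right)^{2} = \left(\frac{-1 + 13}{2 \cdot 13} + \left(183 + 50\right)\right)^{2} = \left(\frac{1}{2} \cdot \frac{1}{13} \cdot 12 + 233\right)^{2} = \left(\frac{6}{13} + 233\right)^{2} = \left(\frac{3035}{13}\right)^{2} = \frac{9211225}{169}$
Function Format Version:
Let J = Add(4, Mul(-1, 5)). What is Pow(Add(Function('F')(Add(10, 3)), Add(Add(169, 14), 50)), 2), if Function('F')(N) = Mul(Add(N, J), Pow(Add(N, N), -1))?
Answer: Rational(9211225, 169) ≈ 54504.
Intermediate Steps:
J = -1 (J = Add(4, -5) = -1)
Function('F')(N) = Mul(Rational(1, 2), Pow(N, -1), Add(-1, N)) (Function('F')(N) = Mul(Add(N, -1), Pow(Add(N, N), -1)) = Mul(Add(-1, N), Pow(Mul(2, N), -1)) = Mul(Add(-1, N), Mul(Rational(1, 2), Pow(N, -1))) = Mul(Rational(1, 2), Pow(N, -1), Add(-1, N)))
Pow(Add(Function('F')(Add(10, 3)), Add(Add(169, 14), 50)), 2) = Pow(Add(Mul(Rational(1, 2), Pow(Add(10, 3), -1), Add(-1, Add(10, 3))), Add(Add(169, 14), 50)), 2) = Pow(Add(Mul(Rational(1, 2), Pow(13, -1), Add(-1, 13)), Add(183, 50)), 2) = Pow(Add(Mul(Rational(1, 2), Rational(1, 13), 12), 233), 2) = Pow(Add(Rational(6, 13), 233), 2) = Pow(Rational(3035, 13), 2) = Rational(9211225, 169)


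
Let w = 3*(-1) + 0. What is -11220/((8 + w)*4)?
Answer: -561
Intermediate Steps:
w = -3 (w = -3 + 0 = -3)
-11220/((8 + w)*4) = -11220/((8 - 3)*4) = -11220/(5*4) = -11220/20 = -85*33/5 = -561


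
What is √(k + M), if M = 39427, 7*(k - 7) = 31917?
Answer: √2155685/7 ≈ 209.75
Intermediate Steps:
k = 31966/7 (k = 7 + (⅐)*31917 = 7 + 31917/7 = 31966/7 ≈ 4566.6)
√(k + M) = √(31966/7 + 39427) = √(307955/7) = √2155685/7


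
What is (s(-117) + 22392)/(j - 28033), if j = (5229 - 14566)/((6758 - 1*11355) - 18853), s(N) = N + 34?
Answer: -523146050/657364513 ≈ -0.79582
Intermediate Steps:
s(N) = 34 + N
j = 9337/23450 (j = -9337/((6758 - 11355) - 18853) = -9337/(-4597 - 18853) = -9337/(-23450) = -9337*(-1/23450) = 9337/23450 ≈ 0.39817)
(s(-117) + 22392)/(j - 28033) = ((34 - 117) + 22392)/(9337/23450 - 28033) = (-83 + 22392)/(-657364513/23450) = 22309*(-23450/657364513) = -523146050/657364513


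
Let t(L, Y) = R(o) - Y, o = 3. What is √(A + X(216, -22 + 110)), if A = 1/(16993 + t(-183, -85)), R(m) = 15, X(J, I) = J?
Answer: √63108877277/17093 ≈ 14.697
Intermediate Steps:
t(L, Y) = 15 - Y
A = 1/17093 (A = 1/(16993 + (15 - 1*(-85))) = 1/(16993 + (15 + 85)) = 1/(16993 + 100) = 1/17093 ≈ 5.8503e-5)
√(A + X(216, -22 + 110)) = √(1/17093 + 216) = √(3692089/17093) = √63108877277/17093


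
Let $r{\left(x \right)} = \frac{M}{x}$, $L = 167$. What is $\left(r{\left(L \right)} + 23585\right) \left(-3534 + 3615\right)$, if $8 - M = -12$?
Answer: $\frac{319035915}{167} \approx 1.9104 \cdot 10^{6}$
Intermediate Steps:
$M = 20$ ($M = 8 - -12 = 8 + 12 = 20$)
$r{\left(x \right)} = \frac{20}{x}$
$\left(r{\left(L \right)} + 23585\right) \left(-3534 + 3615\right) = \left(\frac{20}{167} + 23585\right) \left(-3534 + 3615\right) = \left(20 \cdot \frac{1}{167} + 23585\right) 81 = \left(\frac{20}{167} + 23585\right) 81 = \frac{3938715}{167} \cdot 81 = \frac{319035915}{167}$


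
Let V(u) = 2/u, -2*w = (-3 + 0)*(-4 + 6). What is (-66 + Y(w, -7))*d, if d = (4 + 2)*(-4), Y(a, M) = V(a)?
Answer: 1568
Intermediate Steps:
w = 3 (w = -(-3 + 0)*(-4 + 6)/2 = -(-3)*2/2 = -½*(-6) = 3)
Y(a, M) = 2/a
d = -24 (d = 6*(-4) = -24)
(-66 + Y(w, -7))*d = (-66 + 2/3)*(-24) = (-66 + 2*(⅓))*(-24) = (-66 + ⅔)*(-24) = -196/3*(-24) = 1568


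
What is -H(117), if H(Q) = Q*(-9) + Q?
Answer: 936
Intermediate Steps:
H(Q) = -8*Q (H(Q) = -9*Q + Q = -8*Q)
-H(117) = -(-8)*117 = -1*(-936) = 936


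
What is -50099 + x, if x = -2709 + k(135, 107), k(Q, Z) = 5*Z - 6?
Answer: -52279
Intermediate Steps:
k(Q, Z) = -6 + 5*Z
x = -2180 (x = -2709 + (-6 + 5*107) = -2709 + (-6 + 535) = -2709 + 529 = -2180)
-50099 + x = -50099 - 2180 = -52279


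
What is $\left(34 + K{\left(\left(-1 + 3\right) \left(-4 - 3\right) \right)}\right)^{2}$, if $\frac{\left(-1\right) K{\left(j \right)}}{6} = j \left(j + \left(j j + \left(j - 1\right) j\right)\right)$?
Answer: $1086493444$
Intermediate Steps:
$K{\left(j \right)} = - 6 j \left(j + j^{2} + j \left(-1 + j\right)\right)$ ($K{\left(j \right)} = - 6 j \left(j + \left(j j + \left(j - 1\right) j\right)\right) = - 6 j \left(j + \left(j^{2} + \left(-1 + j\right) j\right)\right) = - 6 j \left(j + \left(j^{2} + j \left(-1 + j\right)\right)\right) = - 6 j \left(j + j^{2} + j \left(-1 + j\right)\right)$)
$\left(34 + K{\left(\left(-1 + 3\right) \left(-4 - 3\right) \right)}\right)^{2} = \left(34 - 12 \left(\left(-1 + 3\right) \left(-4 - 3\right)\right)^{3}\right)^{2} = \left(34 - 12 \left(2 \left(-7\right)\right)^{3}\right)^{2} = \left(34 - 12 \left(-14\right)^{3}\right)^{2} = \left(34 - -32928\right)^{2} = \left(34 + 32928\right)^{2} = 32962^{2} = 1086493444$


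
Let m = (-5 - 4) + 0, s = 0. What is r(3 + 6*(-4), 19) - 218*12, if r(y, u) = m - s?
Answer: -2625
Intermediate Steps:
m = -9 (m = -9 + 0 = -9)
r(y, u) = -9 (r(y, u) = -9 - 1*0 = -9 + 0 = -9)
r(3 + 6*(-4), 19) - 218*12 = -9 - 218*12 = -9 - 2616 = -2625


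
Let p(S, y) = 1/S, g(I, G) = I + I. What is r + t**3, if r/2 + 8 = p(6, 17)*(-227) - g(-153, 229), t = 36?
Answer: 141529/3 ≈ 47176.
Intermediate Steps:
g(I, G) = 2*I
r = 1561/3 (r = -16 + 2*(-227/6 - 2*(-153)) = -16 + 2*((1/6)*(-227) - 1*(-306)) = -16 + 2*(-227/6 + 306) = -16 + 2*(1609/6) = -16 + 1609/3 = 1561/3 ≈ 520.33)
r + t**3 = 1561/3 + 36**3 = 1561/3 + 46656 = 141529/3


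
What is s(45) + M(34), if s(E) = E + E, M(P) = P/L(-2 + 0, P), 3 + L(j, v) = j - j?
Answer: 236/3 ≈ 78.667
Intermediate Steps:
L(j, v) = -3 (L(j, v) = -3 + (j - j) = -3 + 0 = -3)
M(P) = -P/3 (M(P) = P/(-3) = P*(-⅓) = -P/3)
s(E) = 2*E
s(45) + M(34) = 2*45 - ⅓*34 = 90 - 34/3 = 236/3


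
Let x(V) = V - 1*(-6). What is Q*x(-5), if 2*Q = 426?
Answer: 213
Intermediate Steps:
Q = 213 (Q = (1/2)*426 = 213)
x(V) = 6 + V (x(V) = V + 6 = 6 + V)
Q*x(-5) = 213*(6 - 5) = 213*1 = 213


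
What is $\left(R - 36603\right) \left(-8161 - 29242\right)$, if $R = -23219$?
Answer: $2237522266$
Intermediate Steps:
$\left(R - 36603\right) \left(-8161 - 29242\right) = \left(-23219 - 36603\right) \left(-8161 - 29242\right) = \left(-59822\right) \left(-37403\right) = 2237522266$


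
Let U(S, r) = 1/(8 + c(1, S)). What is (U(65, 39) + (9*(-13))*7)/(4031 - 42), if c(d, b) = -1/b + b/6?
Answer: -6010251/29275271 ≈ -0.20530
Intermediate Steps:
c(d, b) = -1/b + b/6 (c(d, b) = -1/b + b*(⅙) = -1/b + b/6)
U(S, r) = 1/(8 - 1/S + S/6) (U(S, r) = 1/(8 + (-1/S + S/6)) = 1/(8 - 1/S + S/6))
(U(65, 39) + (9*(-13))*7)/(4031 - 42) = (6*65/(-6 + 65² + 48*65) + (9*(-13))*7)/(4031 - 42) = (6*65/(-6 + 4225 + 3120) - 117*7)/3989 = (6*65/7339 - 819)*(1/3989) = (6*65*(1/7339) - 819)*(1/3989) = (390/7339 - 819)*(1/3989) = -6010251/7339*1/3989 = -6010251/29275271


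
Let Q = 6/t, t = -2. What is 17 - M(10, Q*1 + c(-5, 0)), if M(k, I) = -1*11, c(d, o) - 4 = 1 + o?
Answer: 28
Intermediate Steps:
c(d, o) = 5 + o (c(d, o) = 4 + (1 + o) = 5 + o)
Q = -3 (Q = 6/(-2) = 6*(-½) = -3)
M(k, I) = -11
17 - M(10, Q*1 + c(-5, 0)) = 17 - 1*(-11) = 17 + 11 = 28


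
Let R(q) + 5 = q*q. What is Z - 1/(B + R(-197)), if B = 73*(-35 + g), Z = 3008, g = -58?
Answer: 96301119/32015 ≈ 3008.0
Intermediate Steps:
R(q) = -5 + q² (R(q) = -5 + q*q = -5 + q²)
B = -6789 (B = 73*(-35 - 58) = 73*(-93) = -6789)
Z - 1/(B + R(-197)) = 3008 - 1/(-6789 + (-5 + (-197)²)) = 3008 - 1/(-6789 + (-5 + 38809)) = 3008 - 1/(-6789 + 38804) = 3008 - 1/32015 = 96301119/32015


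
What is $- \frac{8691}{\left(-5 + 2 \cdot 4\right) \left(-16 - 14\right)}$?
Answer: $\frac{2897}{30} \approx 96.567$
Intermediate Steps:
$- \frac{8691}{\left(-5 + 2 \cdot 4\right) \left(-16 - 14\right)} = - \frac{8691}{\left(-5 + 8\right) \left(-30\right)} = - \frac{8691}{3 \left(-30\right)} = - \frac{8691}{-90} = \left(-8691\right) \left(- \frac{1}{90}\right) = \frac{2897}{30}$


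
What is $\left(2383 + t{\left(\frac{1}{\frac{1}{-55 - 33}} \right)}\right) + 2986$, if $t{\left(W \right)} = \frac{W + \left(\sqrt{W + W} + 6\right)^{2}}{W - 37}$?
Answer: $\frac{671353}{125} - \frac{48 i \sqrt{11}}{125} \approx 5370.8 - 1.2736 i$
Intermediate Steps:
$t{\left(W \right)} = \frac{W + \left(6 + \sqrt{2} \sqrt{W}\right)^{2}}{-37 + W}$ ($t{\left(W \right)} = \frac{W + \left(\sqrt{2 W} + 6\right)^{2}}{-37 + W} = \frac{W + \left(\sqrt{2} \sqrt{W} + 6\right)^{2}}{-37 + W} = \frac{W + \left(6 + \sqrt{2} \sqrt{W}\right)^{2}}{-37 + W}$)
$\left(2383 + t{\left(\frac{1}{\frac{1}{-55 - 33}} \right)}\right) + 2986 = \left(2383 + \frac{\frac{1}{\frac{1}{-55 - 33}} + \left(6 + \sqrt{2} \sqrt{\frac{1}{\frac{1}{-55 - 33}}}\right)^{2}}{-37 + \frac{1}{\frac{1}{-55 - 33}}}\right) + 2986 = \left(2383 + \frac{\frac{1}{\frac{1}{-88}} + \left(6 + \sqrt{2} \sqrt{\frac{1}{\frac{1}{-88}}}\right)^{2}}{-37 + \frac{1}{\frac{1}{-88}}}\right) + 2986 = \left(2383 + \frac{\frac{1}{- \frac{1}{88}} + \left(6 + \sqrt{2} \sqrt{\frac{1}{- \frac{1}{88}}}\right)^{2}}{-37 + \frac{1}{- \frac{1}{88}}}\right) + 2986 = \left(2383 + \frac{-88 + \left(6 + \sqrt{2} \sqrt{-88}\right)^{2}}{-37 - 88}\right) + 2986 = \left(2383 + \frac{-88 + \left(6 + \sqrt{2} \cdot 2 i \sqrt{22}\right)^{2}}{-125}\right) + 2986 = \left(2383 - \frac{-88 + \left(6 + 4 i \sqrt{11}\right)^{2}}{125}\right) + 2986 = \left(2383 + \left(\frac{88}{125} - \frac{\left(6 + 4 i \sqrt{11}\right)^{2}}{125}\right)\right) + 2986 = \left(\frac{297963}{125} - \frac{\left(6 + 4 i \sqrt{11}\right)^{2}}{125}\right) + 2986 = \frac{671213}{125} - \frac{\left(6 + 4 i \sqrt{11}\right)^{2}}{125}$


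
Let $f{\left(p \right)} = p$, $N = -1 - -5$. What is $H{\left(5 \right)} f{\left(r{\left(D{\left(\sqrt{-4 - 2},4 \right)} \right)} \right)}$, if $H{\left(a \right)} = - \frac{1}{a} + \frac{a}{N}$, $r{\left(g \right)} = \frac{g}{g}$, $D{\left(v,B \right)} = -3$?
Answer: $\frac{21}{20} \approx 1.05$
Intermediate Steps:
$r{\left(g \right)} = 1$
$N = 4$ ($N = -1 + 5 = 4$)
$H{\left(a \right)} = - \frac{1}{a} + \frac{a}{4}$
$H{\left(5 \right)} f{\left(r{\left(D{\left(\sqrt{-4 - 2},4 \right)} \right)} \right)} = \left(- \frac{1}{5} + \frac{1}{4} \cdot 5\right) 1 = \left(\left(-1\right) \frac{1}{5} + \frac{5}{4}\right) 1 = \left(- \frac{1}{5} + \frac{5}{4}\right) 1 = \frac{21}{20} \cdot 1 = \frac{21}{20}$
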